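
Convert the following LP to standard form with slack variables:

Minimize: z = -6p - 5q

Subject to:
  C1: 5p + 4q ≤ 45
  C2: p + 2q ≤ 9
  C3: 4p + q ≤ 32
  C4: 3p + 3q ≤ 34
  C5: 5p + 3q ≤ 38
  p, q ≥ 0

min z = -6p - 5q

s.t.
  5p + 4q + s1 = 45
  p + 2q + s2 = 9
  4p + q + s3 = 32
  3p + 3q + s4 = 34
  5p + 3q + s5 = 38
  p, q, s1, s2, s3, s4, s5 ≥ 0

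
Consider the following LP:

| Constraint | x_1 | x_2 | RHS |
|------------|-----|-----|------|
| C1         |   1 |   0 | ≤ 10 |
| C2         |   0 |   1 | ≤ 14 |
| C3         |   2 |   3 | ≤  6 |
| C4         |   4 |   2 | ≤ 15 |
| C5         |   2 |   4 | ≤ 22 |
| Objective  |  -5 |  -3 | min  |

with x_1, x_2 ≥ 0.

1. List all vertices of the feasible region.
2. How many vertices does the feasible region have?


1. (0, 0), (3, 0), (0, 2)
2. 3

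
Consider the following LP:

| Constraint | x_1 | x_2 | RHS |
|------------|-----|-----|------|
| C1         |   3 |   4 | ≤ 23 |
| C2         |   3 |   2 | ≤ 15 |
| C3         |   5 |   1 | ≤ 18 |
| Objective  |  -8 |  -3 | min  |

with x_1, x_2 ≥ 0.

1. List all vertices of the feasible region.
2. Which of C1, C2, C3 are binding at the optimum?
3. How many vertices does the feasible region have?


1. (0, 0), (3.6, 0), (3, 3), (2.333, 4), (0, 5.75)
2. C2, C3
3. 5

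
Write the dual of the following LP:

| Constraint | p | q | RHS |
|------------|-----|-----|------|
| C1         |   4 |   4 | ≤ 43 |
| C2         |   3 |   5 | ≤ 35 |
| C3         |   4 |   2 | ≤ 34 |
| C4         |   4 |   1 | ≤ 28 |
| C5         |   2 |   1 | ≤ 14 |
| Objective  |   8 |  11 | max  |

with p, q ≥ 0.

Primal max cᵀx s.t. Ax ≤ b, x ≥ 0  →  Dual min bᵀy s.t. Aᵀy ≥ c, y ≥ 0.

Minimize: z = 43y1 + 35y2 + 34y3 + 28y4 + 14y5

Subject to:
  4y1 + 3y2 + 4y3 + 4y4 + 2y5 ≥ 8
  4y1 + 5y2 + 2y3 + y4 + y5 ≥ 11
  y1, y2, y3, y4, y5 ≥ 0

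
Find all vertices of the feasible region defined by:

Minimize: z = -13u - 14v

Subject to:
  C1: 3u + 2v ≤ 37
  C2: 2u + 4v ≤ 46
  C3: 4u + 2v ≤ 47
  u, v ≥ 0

(0, 0), (11.75, 0), (10, 3.5), (7, 8), (0, 11.5)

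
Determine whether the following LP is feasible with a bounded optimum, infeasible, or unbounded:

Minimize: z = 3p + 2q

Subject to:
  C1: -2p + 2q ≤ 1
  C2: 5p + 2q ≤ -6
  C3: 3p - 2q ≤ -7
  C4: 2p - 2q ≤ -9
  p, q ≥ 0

Infeasible (no feasible solution exists)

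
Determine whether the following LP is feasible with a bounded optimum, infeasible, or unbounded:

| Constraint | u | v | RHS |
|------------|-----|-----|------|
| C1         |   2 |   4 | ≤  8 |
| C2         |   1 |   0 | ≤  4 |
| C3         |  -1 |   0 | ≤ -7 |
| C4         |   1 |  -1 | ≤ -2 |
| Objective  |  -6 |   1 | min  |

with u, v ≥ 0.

Infeasible (no feasible solution exists)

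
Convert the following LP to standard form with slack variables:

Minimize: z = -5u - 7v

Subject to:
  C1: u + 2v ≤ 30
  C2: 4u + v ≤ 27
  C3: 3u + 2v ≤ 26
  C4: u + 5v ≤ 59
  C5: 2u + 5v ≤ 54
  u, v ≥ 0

min z = -5u - 7v

s.t.
  u + 2v + s1 = 30
  4u + v + s2 = 27
  3u + 2v + s3 = 26
  u + 5v + s4 = 59
  2u + 5v + s5 = 54
  u, v, s1, s2, s3, s4, s5 ≥ 0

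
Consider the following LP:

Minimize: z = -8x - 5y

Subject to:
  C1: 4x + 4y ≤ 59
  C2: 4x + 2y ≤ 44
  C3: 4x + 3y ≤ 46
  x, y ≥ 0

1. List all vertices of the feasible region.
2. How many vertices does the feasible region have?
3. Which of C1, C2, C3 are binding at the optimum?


1. (0, 0), (11, 0), (10, 2), (1.75, 13), (0, 14.75)
2. 5
3. C2, C3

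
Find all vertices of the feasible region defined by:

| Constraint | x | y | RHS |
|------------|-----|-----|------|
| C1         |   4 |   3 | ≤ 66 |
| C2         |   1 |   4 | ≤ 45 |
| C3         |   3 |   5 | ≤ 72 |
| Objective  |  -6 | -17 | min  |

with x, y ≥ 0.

(0, 0), (16.5, 0), (10.36, 8.182), (9, 9), (0, 11.25)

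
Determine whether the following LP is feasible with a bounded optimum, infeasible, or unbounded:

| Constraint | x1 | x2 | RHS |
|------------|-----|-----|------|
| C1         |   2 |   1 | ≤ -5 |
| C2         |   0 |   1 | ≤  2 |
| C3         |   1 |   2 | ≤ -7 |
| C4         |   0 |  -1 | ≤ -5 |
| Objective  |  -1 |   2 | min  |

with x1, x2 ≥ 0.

Infeasible (no feasible solution exists)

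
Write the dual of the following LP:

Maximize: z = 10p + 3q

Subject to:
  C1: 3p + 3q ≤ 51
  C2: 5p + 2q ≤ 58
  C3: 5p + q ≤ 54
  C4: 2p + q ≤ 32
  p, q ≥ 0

Primal max cᵀx s.t. Ax ≤ b, x ≥ 0  →  Dual min bᵀy s.t. Aᵀy ≥ c, y ≥ 0.

Minimize: z = 51y1 + 58y2 + 54y3 + 32y4

Subject to:
  3y1 + 5y2 + 5y3 + 2y4 ≥ 10
  3y1 + 2y2 + y3 + y4 ≥ 3
  y1, y2, y3, y4 ≥ 0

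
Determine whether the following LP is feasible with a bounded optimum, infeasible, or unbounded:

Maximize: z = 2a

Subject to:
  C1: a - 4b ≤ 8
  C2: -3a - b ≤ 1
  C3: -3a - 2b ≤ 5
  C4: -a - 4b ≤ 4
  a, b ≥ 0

Unbounded (objective can increase without bound)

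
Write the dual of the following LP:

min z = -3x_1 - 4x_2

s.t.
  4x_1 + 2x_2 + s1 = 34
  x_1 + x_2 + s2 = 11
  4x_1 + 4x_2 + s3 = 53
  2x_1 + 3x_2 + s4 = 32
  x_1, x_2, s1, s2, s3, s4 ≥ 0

Primal min cᵀx s.t. Ax ≤ b, x ≥ 0  →  Dual max −bᵀy s.t. Aᵀy ≥ −c, y ≥ 0.

Maximize: z = -34y1 - 11y2 - 53y3 - 32y4

Subject to:
  4y1 + y2 + 4y3 + 2y4 ≥ 3
  2y1 + y2 + 4y3 + 3y4 ≥ 4
  y1, y2, y3, y4 ≥ 0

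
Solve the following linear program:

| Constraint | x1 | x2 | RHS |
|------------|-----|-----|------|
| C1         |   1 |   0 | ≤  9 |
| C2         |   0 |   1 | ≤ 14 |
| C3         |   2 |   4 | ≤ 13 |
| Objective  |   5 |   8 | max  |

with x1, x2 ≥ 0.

Evaluate the objective at each vertex of the feasible region:
  z(0, 0) = 0
  z(6.5, 0) = 32.5  ←
  z(0, 3.25) = 26
The maximum is at x1 = 6.5, x2 = 0.

x1 = 6.5, x2 = 0, z = 32.5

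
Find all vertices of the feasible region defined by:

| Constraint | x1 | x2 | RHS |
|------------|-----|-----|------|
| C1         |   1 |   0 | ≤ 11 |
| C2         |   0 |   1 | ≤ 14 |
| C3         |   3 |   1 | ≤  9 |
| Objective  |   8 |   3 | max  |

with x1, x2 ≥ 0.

(0, 0), (3, 0), (0, 9)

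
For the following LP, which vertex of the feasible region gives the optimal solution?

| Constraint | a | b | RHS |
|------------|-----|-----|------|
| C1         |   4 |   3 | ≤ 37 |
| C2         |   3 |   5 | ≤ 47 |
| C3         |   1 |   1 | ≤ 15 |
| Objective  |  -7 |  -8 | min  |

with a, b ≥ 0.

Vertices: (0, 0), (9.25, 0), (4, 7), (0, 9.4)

Evaluate the objective at each vertex of the feasible region:
  z(0, 0) = 0
  z(9.25, 0) = -64.75
  z(4, 7) = -84  ←
  z(0, 9.4) = -75.2
The minimum is at a = 4, b = 7.

(4, 7)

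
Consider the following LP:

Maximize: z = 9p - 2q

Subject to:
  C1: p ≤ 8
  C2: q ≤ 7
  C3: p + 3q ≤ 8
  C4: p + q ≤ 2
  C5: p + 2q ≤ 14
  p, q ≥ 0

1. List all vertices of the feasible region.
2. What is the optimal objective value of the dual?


1. (0, 0), (2, 0), (0, 2)
2. 18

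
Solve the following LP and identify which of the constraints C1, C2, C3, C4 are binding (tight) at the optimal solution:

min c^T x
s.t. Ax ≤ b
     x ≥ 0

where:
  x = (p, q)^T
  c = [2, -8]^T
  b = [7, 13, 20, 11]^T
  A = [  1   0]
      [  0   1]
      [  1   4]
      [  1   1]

At p = 0, q = 5, compute slack b - a·x for each constraint:
  C1: 7 − 0 = 7  (slack)
  C2: 13 − 5 = 8  (slack)
  C3: 20 − 20 = 0  (binding)
  C4: 11 − 5 = 6  (slack)

Optimal: p = 0, q = 5
Binding: C3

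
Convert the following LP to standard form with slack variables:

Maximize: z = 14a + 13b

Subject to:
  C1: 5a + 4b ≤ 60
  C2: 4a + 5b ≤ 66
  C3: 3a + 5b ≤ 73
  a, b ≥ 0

max z = 14a + 13b

s.t.
  5a + 4b + s1 = 60
  4a + 5b + s2 = 66
  3a + 5b + s3 = 73
  a, b, s1, s2, s3 ≥ 0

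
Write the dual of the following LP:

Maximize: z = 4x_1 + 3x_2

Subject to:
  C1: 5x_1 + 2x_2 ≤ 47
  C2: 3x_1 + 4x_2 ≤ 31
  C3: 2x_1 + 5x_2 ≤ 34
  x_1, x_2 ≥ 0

Primal max cᵀx s.t. Ax ≤ b, x ≥ 0  →  Dual min bᵀy s.t. Aᵀy ≥ c, y ≥ 0.

Minimize: z = 47y1 + 31y2 + 34y3

Subject to:
  5y1 + 3y2 + 2y3 ≥ 4
  2y1 + 4y2 + 5y3 ≥ 3
  y1, y2, y3 ≥ 0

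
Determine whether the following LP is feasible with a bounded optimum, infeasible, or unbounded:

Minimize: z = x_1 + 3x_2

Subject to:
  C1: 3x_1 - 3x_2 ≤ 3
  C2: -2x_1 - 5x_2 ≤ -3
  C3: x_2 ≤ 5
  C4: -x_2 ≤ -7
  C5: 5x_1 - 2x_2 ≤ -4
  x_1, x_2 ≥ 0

Infeasible (no feasible solution exists)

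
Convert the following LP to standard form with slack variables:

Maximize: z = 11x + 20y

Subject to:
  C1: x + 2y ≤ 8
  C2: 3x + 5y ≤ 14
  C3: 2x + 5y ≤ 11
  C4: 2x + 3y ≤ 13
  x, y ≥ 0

max z = 11x + 20y

s.t.
  x + 2y + s1 = 8
  3x + 5y + s2 = 14
  2x + 5y + s3 = 11
  2x + 3y + s4 = 13
  x, y, s1, s2, s3, s4 ≥ 0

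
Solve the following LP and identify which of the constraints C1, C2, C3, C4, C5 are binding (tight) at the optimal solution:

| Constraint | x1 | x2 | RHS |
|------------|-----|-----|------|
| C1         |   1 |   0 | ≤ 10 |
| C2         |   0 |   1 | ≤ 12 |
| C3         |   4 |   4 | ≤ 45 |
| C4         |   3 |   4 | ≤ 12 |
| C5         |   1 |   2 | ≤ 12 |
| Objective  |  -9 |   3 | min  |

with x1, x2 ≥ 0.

At x1 = 4, x2 = 0, compute slack b - a·x for each constraint:
  C1: 10 − 4 = 6  (slack)
  C2: 12 − 0 = 12  (slack)
  C3: 45 − 16 = 29  (slack)
  C4: 12 − 12 = 0  (binding)
  C5: 12 − 4 = 8  (slack)

Optimal: x1 = 4, x2 = 0
Binding: C4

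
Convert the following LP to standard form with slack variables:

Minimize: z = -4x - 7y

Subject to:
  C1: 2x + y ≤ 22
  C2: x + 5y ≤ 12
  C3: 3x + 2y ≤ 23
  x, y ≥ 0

min z = -4x - 7y

s.t.
  2x + y + s1 = 22
  x + 5y + s2 = 12
  3x + 2y + s3 = 23
  x, y, s1, s2, s3 ≥ 0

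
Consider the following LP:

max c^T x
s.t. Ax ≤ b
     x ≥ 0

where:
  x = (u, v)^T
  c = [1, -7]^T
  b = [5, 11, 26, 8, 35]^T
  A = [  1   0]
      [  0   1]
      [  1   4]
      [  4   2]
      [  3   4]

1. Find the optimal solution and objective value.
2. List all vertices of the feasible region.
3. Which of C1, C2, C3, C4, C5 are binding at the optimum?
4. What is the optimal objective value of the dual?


1. u = 2, v = 0, z = 2
2. (0, 0), (2, 0), (0, 4)
3. C4
4. 2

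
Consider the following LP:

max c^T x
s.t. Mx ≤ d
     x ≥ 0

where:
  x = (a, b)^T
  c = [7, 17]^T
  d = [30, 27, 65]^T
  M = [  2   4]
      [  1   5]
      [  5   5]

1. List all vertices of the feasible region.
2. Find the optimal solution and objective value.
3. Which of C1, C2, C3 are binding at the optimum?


1. (0, 0), (13, 0), (11, 2), (7, 4), (0, 5.4)
2. a = 7, b = 4, z = 117
3. C1, C2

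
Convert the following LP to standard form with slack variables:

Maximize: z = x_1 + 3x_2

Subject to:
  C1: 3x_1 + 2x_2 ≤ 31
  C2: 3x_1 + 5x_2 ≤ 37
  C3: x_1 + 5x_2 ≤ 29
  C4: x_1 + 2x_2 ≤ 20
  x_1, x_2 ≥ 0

max z = x_1 + 3x_2

s.t.
  3x_1 + 2x_2 + s1 = 31
  3x_1 + 5x_2 + s2 = 37
  x_1 + 5x_2 + s3 = 29
  x_1 + 2x_2 + s4 = 20
  x_1, x_2, s1, s2, s3, s4 ≥ 0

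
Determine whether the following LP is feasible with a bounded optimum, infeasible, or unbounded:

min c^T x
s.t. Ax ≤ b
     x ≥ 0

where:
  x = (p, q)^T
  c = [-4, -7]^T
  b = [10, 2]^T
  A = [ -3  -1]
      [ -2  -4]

Unbounded (objective can decrease without bound)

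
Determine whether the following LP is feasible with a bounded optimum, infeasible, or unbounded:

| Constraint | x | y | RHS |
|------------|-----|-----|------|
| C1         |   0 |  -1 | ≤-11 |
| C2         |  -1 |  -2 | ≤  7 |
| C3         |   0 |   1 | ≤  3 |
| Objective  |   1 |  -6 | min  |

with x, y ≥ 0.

Infeasible (no feasible solution exists)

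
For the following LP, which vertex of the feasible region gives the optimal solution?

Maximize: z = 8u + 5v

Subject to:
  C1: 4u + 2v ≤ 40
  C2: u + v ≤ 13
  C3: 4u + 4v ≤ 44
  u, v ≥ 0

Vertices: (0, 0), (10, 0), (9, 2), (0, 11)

Evaluate the objective at each vertex of the feasible region:
  z(0, 0) = 0
  z(10, 0) = 80
  z(9, 2) = 82  ←
  z(0, 11) = 55
The maximum is at u = 9, v = 2.

(9, 2)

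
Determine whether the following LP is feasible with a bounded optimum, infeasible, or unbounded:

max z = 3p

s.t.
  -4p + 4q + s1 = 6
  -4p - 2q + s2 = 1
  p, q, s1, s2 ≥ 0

Unbounded (objective can increase without bound)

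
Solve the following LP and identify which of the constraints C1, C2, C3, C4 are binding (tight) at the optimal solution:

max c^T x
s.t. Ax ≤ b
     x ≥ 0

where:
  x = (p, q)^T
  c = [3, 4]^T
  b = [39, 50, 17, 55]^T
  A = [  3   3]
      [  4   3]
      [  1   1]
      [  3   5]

At p = 5, q = 8, compute slack b - a·x for each constraint:
  C1: 39 − 39 = 0  (binding)
  C2: 50 − 44 = 6  (slack)
  C3: 17 − 13 = 4  (slack)
  C4: 55 − 55 = 0  (binding)

Optimal: p = 5, q = 8
Binding: C1, C4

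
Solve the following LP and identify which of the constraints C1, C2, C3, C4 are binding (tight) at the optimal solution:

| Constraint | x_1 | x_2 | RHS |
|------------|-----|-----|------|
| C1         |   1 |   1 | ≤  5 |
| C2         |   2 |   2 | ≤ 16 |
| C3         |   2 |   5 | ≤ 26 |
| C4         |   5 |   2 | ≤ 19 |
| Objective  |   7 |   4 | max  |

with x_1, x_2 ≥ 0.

At x_1 = 3, x_2 = 2, compute slack b - a·x for each constraint:
  C1: 5 − 5 = 0  (binding)
  C2: 16 − 10 = 6  (slack)
  C3: 26 − 16 = 10  (slack)
  C4: 19 − 19 = 0  (binding)

Optimal: x_1 = 3, x_2 = 2
Binding: C1, C4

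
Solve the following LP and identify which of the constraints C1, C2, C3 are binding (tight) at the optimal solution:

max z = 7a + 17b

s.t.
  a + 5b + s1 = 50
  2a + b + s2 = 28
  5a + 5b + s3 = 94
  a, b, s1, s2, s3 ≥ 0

At a = 10, b = 8, compute slack b - a·x for each constraint:
  C1: 50 − 50 = 0  (binding)
  C2: 28 − 28 = 0  (binding)
  C3: 94 − 90 = 4  (slack)

Optimal: a = 10, b = 8
Binding: C1, C2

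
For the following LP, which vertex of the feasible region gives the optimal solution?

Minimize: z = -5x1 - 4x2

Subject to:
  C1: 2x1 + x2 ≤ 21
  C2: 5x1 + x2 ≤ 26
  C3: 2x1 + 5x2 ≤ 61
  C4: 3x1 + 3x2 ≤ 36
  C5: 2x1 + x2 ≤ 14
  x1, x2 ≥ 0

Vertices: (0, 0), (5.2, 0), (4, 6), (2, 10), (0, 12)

Evaluate the objective at each vertex of the feasible region:
  z(0, 0) = 0
  z(5.2, 0) = -26
  z(4, 6) = -44
  z(2, 10) = -50  ←
  z(0, 12) = -48
The minimum is at x1 = 2, x2 = 10.

(2, 10)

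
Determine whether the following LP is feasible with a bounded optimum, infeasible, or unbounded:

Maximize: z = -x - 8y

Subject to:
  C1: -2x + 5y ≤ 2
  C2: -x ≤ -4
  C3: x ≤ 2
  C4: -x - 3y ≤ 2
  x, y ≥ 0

Infeasible (no feasible solution exists)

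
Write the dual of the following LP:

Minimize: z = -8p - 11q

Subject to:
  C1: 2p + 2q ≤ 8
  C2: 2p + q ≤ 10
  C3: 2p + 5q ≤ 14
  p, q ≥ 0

Primal min cᵀx s.t. Ax ≤ b, x ≥ 0  →  Dual max −bᵀy s.t. Aᵀy ≥ −c, y ≥ 0.

Maximize: z = -8y1 - 10y2 - 14y3

Subject to:
  2y1 + 2y2 + 2y3 ≥ 8
  2y1 + y2 + 5y3 ≥ 11
  y1, y2, y3 ≥ 0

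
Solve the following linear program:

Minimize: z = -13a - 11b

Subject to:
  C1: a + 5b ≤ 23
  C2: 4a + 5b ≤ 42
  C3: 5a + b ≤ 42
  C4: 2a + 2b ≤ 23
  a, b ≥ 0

Evaluate the objective at each vertex of the feasible region:
  z(0, 0) = 0
  z(8.4, 0) = -109.2
  z(8, 2) = -126  ←
  z(6.333, 3.333) = -119
  z(0, 4.6) = -50.6
The minimum is at a = 8, b = 2.

a = 8, b = 2, z = -126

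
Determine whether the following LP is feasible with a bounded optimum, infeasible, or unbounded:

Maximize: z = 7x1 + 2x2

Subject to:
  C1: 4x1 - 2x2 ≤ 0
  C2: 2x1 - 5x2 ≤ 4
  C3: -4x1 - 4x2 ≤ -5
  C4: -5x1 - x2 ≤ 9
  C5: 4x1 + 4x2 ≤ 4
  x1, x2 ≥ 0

Infeasible (no feasible solution exists)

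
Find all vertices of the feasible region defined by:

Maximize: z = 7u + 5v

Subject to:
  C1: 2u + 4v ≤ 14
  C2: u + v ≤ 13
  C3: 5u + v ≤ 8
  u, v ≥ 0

(0, 0), (1.6, 0), (1, 3), (0, 3.5)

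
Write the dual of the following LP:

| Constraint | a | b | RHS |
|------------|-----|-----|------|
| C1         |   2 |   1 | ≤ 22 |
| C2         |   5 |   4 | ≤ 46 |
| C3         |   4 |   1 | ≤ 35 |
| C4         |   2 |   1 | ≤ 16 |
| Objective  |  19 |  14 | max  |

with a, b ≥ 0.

Primal max cᵀx s.t. Ax ≤ b, x ≥ 0  →  Dual min bᵀy s.t. Aᵀy ≥ c, y ≥ 0.

Minimize: z = 22y1 + 46y2 + 35y3 + 16y4

Subject to:
  2y1 + 5y2 + 4y3 + 2y4 ≥ 19
  y1 + 4y2 + y3 + y4 ≥ 14
  y1, y2, y3, y4 ≥ 0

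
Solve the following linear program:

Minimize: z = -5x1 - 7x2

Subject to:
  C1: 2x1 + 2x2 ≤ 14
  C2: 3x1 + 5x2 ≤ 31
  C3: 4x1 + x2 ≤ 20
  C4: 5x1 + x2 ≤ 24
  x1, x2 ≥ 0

Evaluate the objective at each vertex of the feasible region:
  z(0, 0) = 0
  z(4.8, 0) = -24
  z(4.25, 2.75) = -40.5
  z(2, 5) = -45  ←
  z(0, 6.2) = -43.4
The minimum is at x1 = 2, x2 = 5.

x1 = 2, x2 = 5, z = -45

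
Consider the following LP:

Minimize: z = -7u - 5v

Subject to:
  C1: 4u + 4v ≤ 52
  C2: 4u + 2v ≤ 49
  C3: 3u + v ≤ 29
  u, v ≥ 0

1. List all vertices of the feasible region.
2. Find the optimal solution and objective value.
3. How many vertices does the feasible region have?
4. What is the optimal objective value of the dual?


1. (0, 0), (9.667, 0), (8, 5), (0, 13)
2. u = 8, v = 5, z = -81
3. 4
4. -81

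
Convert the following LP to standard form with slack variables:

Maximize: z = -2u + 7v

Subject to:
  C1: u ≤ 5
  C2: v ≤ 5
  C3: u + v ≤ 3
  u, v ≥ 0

max z = -2u + 7v

s.t.
  u + s1 = 5
  v + s2 = 5
  u + v + s3 = 3
  u, v, s1, s2, s3 ≥ 0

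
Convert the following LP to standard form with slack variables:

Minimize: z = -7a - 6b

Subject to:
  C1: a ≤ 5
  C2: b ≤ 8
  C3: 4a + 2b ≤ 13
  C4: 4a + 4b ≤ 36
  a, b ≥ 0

min z = -7a - 6b

s.t.
  a + s1 = 5
  b + s2 = 8
  4a + 2b + s3 = 13
  4a + 4b + s4 = 36
  a, b, s1, s2, s3, s4 ≥ 0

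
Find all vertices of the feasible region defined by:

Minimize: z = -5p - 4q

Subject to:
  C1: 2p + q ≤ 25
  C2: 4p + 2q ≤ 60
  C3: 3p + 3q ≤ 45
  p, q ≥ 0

(0, 0), (12.5, 0), (10, 5), (0, 15)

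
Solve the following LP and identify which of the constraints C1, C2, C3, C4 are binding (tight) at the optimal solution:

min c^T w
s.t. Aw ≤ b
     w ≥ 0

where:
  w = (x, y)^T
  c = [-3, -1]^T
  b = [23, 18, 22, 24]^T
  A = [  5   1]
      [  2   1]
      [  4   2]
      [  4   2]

At x = 4, y = 3, compute slack b - a·x for each constraint:
  C1: 23 − 23 = 0  (binding)
  C2: 18 − 11 = 7  (slack)
  C3: 22 − 22 = 0  (binding)
  C4: 24 − 22 = 2  (slack)

Optimal: x = 4, y = 3
Binding: C1, C3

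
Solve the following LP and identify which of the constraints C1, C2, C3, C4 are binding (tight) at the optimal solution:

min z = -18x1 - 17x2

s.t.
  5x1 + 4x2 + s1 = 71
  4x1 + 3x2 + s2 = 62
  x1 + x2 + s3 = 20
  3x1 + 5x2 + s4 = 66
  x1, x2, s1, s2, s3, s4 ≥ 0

At x1 = 7, x2 = 9, compute slack b - a·x for each constraint:
  C1: 71 − 71 = 0  (binding)
  C2: 62 − 55 = 7  (slack)
  C3: 20 − 16 = 4  (slack)
  C4: 66 − 66 = 0  (binding)

Optimal: x1 = 7, x2 = 9
Binding: C1, C4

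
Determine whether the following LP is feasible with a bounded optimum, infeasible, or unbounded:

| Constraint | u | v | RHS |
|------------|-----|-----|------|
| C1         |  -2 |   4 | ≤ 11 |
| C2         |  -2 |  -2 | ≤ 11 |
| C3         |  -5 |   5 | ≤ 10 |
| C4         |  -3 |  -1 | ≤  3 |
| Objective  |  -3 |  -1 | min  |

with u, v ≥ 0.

Unbounded (objective can decrease without bound)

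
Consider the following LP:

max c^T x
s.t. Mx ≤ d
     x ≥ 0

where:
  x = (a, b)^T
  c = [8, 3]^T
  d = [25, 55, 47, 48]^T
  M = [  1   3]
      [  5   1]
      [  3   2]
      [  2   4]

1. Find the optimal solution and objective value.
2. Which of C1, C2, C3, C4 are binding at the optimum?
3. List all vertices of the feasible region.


1. a = 10, b = 5, z = 95
2. C1, C2
3. (0, 0), (11, 0), (10, 5), (0, 8.333)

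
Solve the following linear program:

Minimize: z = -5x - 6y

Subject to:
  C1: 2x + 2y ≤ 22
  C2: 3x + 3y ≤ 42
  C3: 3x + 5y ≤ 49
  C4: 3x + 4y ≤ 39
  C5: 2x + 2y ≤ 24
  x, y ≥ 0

Evaluate the objective at each vertex of the feasible region:
  z(0, 0) = 0
  z(11, 0) = -55
  z(5, 6) = -61  ←
  z(0, 9.75) = -58.5
The minimum is at x = 5, y = 6.

x = 5, y = 6, z = -61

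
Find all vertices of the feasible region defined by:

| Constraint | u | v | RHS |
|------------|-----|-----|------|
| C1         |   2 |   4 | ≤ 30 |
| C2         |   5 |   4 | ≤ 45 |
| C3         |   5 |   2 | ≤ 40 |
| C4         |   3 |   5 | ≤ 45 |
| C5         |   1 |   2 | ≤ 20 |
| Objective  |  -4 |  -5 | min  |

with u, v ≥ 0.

(0, 0), (8, 0), (7, 2.5), (5, 5), (0, 7.5)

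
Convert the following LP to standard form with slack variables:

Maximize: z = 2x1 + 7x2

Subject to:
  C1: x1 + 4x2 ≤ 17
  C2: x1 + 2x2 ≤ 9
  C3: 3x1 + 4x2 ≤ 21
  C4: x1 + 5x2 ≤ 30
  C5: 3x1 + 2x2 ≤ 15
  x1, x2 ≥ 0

max z = 2x1 + 7x2

s.t.
  x1 + 4x2 + s1 = 17
  x1 + 2x2 + s2 = 9
  3x1 + 4x2 + s3 = 21
  x1 + 5x2 + s4 = 30
  3x1 + 2x2 + s5 = 15
  x1, x2, s1, s2, s3, s4, s5 ≥ 0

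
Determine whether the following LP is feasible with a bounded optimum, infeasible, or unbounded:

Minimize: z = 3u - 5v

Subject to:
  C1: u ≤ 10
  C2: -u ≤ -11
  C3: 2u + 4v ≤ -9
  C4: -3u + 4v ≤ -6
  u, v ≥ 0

Infeasible (no feasible solution exists)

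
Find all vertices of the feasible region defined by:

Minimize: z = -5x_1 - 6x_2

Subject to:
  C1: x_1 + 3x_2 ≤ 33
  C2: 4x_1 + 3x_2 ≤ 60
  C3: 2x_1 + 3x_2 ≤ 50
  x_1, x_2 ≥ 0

(0, 0), (15, 0), (9, 8), (0, 11)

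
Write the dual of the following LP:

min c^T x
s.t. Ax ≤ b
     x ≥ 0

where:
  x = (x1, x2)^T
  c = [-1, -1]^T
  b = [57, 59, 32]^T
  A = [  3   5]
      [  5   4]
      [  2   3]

Primal min cᵀx s.t. Ax ≤ b, x ≥ 0  →  Dual max −bᵀy s.t. Aᵀy ≥ −c, y ≥ 0.

Maximize: z = -57y1 - 59y2 - 32y3

Subject to:
  3y1 + 5y2 + 2y3 ≥ 1
  5y1 + 4y2 + 3y3 ≥ 1
  y1, y2, y3 ≥ 0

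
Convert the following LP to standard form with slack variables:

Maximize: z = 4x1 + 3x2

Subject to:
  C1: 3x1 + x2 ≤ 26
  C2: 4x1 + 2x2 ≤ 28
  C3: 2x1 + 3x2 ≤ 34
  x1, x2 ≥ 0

max z = 4x1 + 3x2

s.t.
  3x1 + x2 + s1 = 26
  4x1 + 2x2 + s2 = 28
  2x1 + 3x2 + s3 = 34
  x1, x2, s1, s2, s3 ≥ 0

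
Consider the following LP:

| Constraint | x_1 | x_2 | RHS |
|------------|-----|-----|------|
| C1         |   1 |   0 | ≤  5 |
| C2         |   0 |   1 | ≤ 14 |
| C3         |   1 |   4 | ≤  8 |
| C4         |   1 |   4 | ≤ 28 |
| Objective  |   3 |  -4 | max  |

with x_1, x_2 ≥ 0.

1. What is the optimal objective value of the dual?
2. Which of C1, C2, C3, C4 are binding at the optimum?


1. 15
2. C1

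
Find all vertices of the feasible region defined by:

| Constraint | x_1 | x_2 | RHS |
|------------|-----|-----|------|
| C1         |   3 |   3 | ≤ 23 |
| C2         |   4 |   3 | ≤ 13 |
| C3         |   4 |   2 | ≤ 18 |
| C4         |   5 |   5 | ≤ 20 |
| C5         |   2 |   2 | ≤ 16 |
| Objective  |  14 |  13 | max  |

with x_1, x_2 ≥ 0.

(0, 0), (3.25, 0), (1, 3), (0, 4)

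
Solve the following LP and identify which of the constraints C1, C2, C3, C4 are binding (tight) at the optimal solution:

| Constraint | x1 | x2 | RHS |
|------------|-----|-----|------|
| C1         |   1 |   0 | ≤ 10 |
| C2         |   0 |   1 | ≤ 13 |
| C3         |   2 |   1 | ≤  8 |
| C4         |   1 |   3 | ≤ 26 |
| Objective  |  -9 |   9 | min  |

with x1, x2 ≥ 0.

At x1 = 4, x2 = 0, compute slack b - a·x for each constraint:
  C1: 10 − 4 = 6  (slack)
  C2: 13 − 0 = 13  (slack)
  C3: 8 − 8 = 0  (binding)
  C4: 26 − 4 = 22  (slack)

Optimal: x1 = 4, x2 = 0
Binding: C3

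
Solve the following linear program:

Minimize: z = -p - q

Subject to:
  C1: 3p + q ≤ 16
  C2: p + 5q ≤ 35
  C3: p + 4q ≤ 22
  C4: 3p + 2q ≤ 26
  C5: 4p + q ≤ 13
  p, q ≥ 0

Evaluate the objective at each vertex of the feasible region:
  z(0, 0) = 0
  z(3.25, 0) = -3.25
  z(2, 5) = -7  ←
  z(0, 5.5) = -5.5
The minimum is at p = 2, q = 5.

p = 2, q = 5, z = -7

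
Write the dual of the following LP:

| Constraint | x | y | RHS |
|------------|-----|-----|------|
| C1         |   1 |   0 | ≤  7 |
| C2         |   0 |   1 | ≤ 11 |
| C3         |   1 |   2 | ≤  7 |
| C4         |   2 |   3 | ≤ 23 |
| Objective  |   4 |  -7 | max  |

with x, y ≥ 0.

Primal max cᵀx s.t. Ax ≤ b, x ≥ 0  →  Dual min bᵀy s.t. Aᵀy ≥ c, y ≥ 0.

Minimize: z = 7y1 + 11y2 + 7y3 + 23y4

Subject to:
  y1 + y3 + 2y4 ≥ 4
  y2 + 2y3 + 3y4 ≥ -7
  y1, y2, y3, y4 ≥ 0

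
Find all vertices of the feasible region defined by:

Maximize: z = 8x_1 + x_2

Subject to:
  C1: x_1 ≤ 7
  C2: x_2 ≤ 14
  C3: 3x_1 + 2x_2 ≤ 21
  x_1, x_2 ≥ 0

(0, 0), (7, 0), (0, 10.5)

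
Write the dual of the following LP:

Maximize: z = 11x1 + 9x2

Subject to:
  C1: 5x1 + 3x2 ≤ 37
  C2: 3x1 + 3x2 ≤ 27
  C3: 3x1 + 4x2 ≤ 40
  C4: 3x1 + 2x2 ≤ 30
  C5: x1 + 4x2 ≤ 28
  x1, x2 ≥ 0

Primal max cᵀx s.t. Ax ≤ b, x ≥ 0  →  Dual min bᵀy s.t. Aᵀy ≥ c, y ≥ 0.

Minimize: z = 37y1 + 27y2 + 40y3 + 30y4 + 28y5

Subject to:
  5y1 + 3y2 + 3y3 + 3y4 + y5 ≥ 11
  3y1 + 3y2 + 4y3 + 2y4 + 4y5 ≥ 9
  y1, y2, y3, y4, y5 ≥ 0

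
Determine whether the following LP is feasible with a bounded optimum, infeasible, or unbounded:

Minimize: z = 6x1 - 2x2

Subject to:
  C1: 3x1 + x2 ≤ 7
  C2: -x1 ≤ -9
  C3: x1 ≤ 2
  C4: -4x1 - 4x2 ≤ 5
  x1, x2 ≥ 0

Infeasible (no feasible solution exists)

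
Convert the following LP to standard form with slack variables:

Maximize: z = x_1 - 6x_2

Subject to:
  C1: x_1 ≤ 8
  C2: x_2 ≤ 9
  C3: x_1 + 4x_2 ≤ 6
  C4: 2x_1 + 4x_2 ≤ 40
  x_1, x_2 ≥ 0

max z = x_1 - 6x_2

s.t.
  x_1 + s1 = 8
  x_2 + s2 = 9
  x_1 + 4x_2 + s3 = 6
  2x_1 + 4x_2 + s4 = 40
  x_1, x_2, s1, s2, s3, s4 ≥ 0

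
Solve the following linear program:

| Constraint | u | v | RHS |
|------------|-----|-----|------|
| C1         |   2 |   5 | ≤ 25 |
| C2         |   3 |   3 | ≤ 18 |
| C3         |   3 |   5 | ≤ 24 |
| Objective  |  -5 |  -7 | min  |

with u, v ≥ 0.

Evaluate the objective at each vertex of the feasible region:
  z(0, 0) = 0
  z(6, 0) = -30
  z(3, 3) = -36  ←
  z(0, 4.8) = -33.6
The minimum is at u = 3, v = 3.

u = 3, v = 3, z = -36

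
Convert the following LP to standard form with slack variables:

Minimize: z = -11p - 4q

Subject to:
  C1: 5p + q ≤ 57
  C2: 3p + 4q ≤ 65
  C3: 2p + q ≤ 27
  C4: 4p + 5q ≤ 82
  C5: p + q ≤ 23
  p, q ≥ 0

min z = -11p - 4q

s.t.
  5p + q + s1 = 57
  3p + 4q + s2 = 65
  2p + q + s3 = 27
  4p + 5q + s4 = 82
  p + q + s5 = 23
  p, q, s1, s2, s3, s4, s5 ≥ 0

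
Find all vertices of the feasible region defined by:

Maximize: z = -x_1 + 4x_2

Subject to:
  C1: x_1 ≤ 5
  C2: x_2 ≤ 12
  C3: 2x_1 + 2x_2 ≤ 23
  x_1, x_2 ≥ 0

(0, 0), (5, 0), (5, 6.5), (0, 11.5)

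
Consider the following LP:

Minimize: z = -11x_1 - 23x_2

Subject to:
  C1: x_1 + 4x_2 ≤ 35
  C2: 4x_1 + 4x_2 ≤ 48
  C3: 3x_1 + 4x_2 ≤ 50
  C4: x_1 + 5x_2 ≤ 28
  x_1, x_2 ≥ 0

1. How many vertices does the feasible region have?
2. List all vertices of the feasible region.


1. 4
2. (0, 0), (12, 0), (8, 4), (0, 5.6)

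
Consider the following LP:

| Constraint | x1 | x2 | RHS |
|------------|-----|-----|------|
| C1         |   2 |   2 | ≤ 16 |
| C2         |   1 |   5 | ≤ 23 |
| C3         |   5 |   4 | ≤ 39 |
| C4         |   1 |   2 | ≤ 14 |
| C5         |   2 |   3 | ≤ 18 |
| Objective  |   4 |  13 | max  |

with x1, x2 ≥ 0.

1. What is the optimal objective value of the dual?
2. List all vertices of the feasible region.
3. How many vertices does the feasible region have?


1. 64
2. (0, 0), (7.8, 0), (7, 1), (6, 2), (3, 4), (0, 4.6)
3. 6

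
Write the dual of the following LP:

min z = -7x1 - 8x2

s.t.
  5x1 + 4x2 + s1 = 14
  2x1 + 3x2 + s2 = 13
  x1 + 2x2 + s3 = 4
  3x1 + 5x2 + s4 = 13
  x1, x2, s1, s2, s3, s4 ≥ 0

Primal min cᵀx s.t. Ax ≤ b, x ≥ 0  →  Dual max −bᵀy s.t. Aᵀy ≥ −c, y ≥ 0.

Maximize: z = -14y1 - 13y2 - 4y3 - 13y4

Subject to:
  5y1 + 2y2 + y3 + 3y4 ≥ 7
  4y1 + 3y2 + 2y3 + 5y4 ≥ 8
  y1, y2, y3, y4 ≥ 0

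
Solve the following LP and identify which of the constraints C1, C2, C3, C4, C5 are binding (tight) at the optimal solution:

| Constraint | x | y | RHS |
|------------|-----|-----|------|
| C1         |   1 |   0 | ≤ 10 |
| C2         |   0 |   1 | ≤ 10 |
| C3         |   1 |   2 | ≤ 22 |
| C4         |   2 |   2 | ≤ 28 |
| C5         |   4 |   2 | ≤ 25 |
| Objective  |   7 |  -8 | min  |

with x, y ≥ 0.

At x = 0, y = 10, compute slack b - a·x for each constraint:
  C1: 10 − 0 = 10  (slack)
  C2: 10 − 10 = 0  (binding)
  C3: 22 − 20 = 2  (slack)
  C4: 28 − 20 = 8  (slack)
  C5: 25 − 20 = 5  (slack)

Optimal: x = 0, y = 10
Binding: C2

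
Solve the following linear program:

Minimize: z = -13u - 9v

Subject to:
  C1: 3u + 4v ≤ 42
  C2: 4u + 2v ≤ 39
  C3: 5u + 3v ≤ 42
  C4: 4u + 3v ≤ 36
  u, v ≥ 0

Evaluate the objective at each vertex of the feasible region:
  z(0, 0) = 0
  z(8.4, 0) = -109.2
  z(6, 4) = -114  ←
  z(2.571, 8.571) = -110.6
  z(0, 10.5) = -94.5
The minimum is at u = 6, v = 4.

u = 6, v = 4, z = -114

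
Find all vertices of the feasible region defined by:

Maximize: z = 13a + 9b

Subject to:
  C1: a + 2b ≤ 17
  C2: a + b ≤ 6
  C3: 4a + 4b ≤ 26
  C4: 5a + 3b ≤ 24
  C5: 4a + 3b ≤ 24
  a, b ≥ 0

(0, 0), (4.8, 0), (3, 3), (0, 6)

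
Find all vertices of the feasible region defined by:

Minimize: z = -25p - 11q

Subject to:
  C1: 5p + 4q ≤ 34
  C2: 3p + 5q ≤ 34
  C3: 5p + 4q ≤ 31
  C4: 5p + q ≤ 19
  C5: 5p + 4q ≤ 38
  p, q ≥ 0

(0, 0), (3.8, 0), (3, 4), (1.462, 5.923), (0, 6.8)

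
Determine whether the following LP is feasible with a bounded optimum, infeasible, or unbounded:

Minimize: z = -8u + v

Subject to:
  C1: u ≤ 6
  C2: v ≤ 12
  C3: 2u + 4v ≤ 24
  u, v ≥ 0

Feasible with a bounded optimal solution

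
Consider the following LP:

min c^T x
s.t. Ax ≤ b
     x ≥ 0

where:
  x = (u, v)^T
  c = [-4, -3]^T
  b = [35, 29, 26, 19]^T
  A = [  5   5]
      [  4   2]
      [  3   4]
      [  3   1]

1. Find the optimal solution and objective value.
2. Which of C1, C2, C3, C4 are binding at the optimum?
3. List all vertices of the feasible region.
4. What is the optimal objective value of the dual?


1. u = 6, v = 1, z = -27
2. C1, C4
3. (0, 0), (6.333, 0), (6, 1), (2, 5), (0, 6.5)
4. -27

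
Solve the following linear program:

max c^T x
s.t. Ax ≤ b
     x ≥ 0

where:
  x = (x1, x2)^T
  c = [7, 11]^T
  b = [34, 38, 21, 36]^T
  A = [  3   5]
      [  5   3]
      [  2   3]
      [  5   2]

Evaluate the objective at each vertex of the feasible region:
  z(0, 0) = 0
  z(7.2, 0) = 50.4
  z(6.4, 2) = 66.8
  z(5.667, 3.222) = 75.11
  z(3, 5) = 76  ←
  z(0, 6.8) = 74.8
The maximum is at x1 = 3, x2 = 5.

x1 = 3, x2 = 5, z = 76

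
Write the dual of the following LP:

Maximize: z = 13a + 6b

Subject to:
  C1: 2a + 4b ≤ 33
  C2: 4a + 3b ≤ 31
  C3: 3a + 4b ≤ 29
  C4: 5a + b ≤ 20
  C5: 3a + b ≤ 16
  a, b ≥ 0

Primal max cᵀx s.t. Ax ≤ b, x ≥ 0  →  Dual min bᵀy s.t. Aᵀy ≥ c, y ≥ 0.

Minimize: z = 33y1 + 31y2 + 29y3 + 20y4 + 16y5

Subject to:
  2y1 + 4y2 + 3y3 + 5y4 + 3y5 ≥ 13
  4y1 + 3y2 + 4y3 + y4 + y5 ≥ 6
  y1, y2, y3, y4, y5 ≥ 0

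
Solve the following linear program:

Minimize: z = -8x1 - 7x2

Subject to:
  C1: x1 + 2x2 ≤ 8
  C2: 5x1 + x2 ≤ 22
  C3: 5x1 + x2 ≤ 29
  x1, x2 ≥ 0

Evaluate the objective at each vertex of the feasible region:
  z(0, 0) = 0
  z(4.4, 0) = -35.2
  z(4, 2) = -46  ←
  z(0, 4) = -28
The minimum is at x1 = 4, x2 = 2.

x1 = 4, x2 = 2, z = -46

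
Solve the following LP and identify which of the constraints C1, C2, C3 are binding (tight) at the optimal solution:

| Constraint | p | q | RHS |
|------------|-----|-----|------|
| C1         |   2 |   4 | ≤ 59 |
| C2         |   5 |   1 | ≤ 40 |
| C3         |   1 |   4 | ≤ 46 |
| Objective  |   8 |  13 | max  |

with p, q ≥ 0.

At p = 6, q = 10, compute slack b - a·x for each constraint:
  C1: 59 − 52 = 7  (slack)
  C2: 40 − 40 = 0  (binding)
  C3: 46 − 46 = 0  (binding)

Optimal: p = 6, q = 10
Binding: C2, C3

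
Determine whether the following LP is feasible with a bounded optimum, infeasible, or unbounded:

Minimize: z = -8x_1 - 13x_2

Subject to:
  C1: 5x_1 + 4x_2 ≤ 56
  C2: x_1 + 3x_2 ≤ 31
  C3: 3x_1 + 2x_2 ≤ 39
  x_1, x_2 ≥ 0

Feasible with a bounded optimal solution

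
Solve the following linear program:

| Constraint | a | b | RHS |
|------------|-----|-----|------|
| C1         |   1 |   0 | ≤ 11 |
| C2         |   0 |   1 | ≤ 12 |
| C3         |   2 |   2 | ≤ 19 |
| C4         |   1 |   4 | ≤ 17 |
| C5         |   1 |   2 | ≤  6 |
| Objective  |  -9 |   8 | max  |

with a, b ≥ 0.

Evaluate the objective at each vertex of the feasible region:
  z(0, 0) = 0
  z(6, 0) = -54
  z(0, 3) = 24  ←
The maximum is at a = 0, b = 3.

a = 0, b = 3, z = 24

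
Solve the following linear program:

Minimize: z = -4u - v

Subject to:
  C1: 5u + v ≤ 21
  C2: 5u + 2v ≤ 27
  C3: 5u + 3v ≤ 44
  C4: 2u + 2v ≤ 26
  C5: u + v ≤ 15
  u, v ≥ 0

Evaluate the objective at each vertex of the feasible region:
  z(0, 0) = 0
  z(4.2, 0) = -16.8
  z(3, 6) = -18  ←
  z(0.3333, 12.67) = -14
  z(0, 13) = -13
The minimum is at u = 3, v = 6.

u = 3, v = 6, z = -18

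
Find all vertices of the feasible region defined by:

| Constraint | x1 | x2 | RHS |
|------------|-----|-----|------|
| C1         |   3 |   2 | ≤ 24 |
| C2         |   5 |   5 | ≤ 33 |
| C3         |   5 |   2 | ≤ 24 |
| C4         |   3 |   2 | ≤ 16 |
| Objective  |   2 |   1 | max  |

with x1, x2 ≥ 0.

(0, 0), (4.8, 0), (4, 2), (2.8, 3.8), (0, 6.6)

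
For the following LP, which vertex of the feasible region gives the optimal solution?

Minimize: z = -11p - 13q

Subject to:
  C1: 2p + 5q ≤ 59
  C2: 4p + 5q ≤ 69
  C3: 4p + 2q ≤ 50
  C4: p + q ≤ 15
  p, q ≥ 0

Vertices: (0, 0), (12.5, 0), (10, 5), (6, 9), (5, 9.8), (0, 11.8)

Evaluate the objective at each vertex of the feasible region:
  z(0, 0) = 0
  z(12.5, 0) = -137.5
  z(10, 5) = -175
  z(6, 9) = -183  ←
  z(5, 9.8) = -182.4
  z(0, 11.8) = -153.4
The minimum is at p = 6, q = 9.

(6, 9)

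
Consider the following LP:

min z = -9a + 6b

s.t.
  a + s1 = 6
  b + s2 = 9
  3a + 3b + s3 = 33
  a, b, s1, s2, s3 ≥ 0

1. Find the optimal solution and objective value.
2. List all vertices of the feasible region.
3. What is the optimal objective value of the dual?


1. a = 6, b = 0, z = -54
2. (0, 0), (6, 0), (6, 5), (2, 9), (0, 9)
3. -54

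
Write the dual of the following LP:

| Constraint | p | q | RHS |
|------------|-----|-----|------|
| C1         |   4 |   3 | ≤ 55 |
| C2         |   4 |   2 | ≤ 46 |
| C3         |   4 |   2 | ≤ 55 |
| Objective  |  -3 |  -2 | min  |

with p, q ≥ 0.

Primal min cᵀx s.t. Ax ≤ b, x ≥ 0  →  Dual max −bᵀy s.t. Aᵀy ≥ −c, y ≥ 0.

Maximize: z = -55y1 - 46y2 - 55y3

Subject to:
  4y1 + 4y2 + 4y3 ≥ 3
  3y1 + 2y2 + 2y3 ≥ 2
  y1, y2, y3 ≥ 0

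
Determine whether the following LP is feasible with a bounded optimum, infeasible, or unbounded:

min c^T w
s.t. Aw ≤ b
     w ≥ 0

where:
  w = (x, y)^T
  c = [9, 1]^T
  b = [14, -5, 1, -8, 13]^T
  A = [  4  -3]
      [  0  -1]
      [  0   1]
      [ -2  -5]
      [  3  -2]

Infeasible (no feasible solution exists)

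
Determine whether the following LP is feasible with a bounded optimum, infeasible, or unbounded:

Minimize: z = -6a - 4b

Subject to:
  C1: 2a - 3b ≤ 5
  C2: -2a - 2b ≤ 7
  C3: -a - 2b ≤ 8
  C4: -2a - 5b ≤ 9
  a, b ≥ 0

Unbounded (objective can decrease without bound)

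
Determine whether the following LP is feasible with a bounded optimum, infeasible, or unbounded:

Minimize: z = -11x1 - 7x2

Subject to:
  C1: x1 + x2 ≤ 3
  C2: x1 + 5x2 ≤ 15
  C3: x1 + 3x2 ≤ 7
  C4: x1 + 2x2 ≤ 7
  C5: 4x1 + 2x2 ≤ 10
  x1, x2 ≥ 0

Feasible with a bounded optimal solution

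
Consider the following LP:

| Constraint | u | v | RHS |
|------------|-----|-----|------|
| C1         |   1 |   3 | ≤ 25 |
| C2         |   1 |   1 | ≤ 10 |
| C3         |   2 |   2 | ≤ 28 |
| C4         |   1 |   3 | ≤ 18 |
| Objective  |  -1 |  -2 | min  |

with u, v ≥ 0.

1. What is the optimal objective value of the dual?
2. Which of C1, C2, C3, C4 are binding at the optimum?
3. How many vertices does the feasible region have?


1. -14
2. C2, C4
3. 4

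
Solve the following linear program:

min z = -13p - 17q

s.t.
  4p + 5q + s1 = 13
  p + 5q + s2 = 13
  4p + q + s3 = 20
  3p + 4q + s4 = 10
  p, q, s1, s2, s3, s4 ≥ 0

Evaluate the objective at each vertex of the feasible region:
  z(0, 0) = 0
  z(3.25, 0) = -42.25
  z(2, 1) = -43  ←
  z(0, 2.5) = -42.5
The minimum is at p = 2, q = 1.

p = 2, q = 1, z = -43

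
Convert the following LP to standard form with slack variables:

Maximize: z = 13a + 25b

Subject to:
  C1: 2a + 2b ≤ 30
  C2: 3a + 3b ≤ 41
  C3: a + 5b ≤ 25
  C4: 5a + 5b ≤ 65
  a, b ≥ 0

max z = 13a + 25b

s.t.
  2a + 2b + s1 = 30
  3a + 3b + s2 = 41
  a + 5b + s3 = 25
  5a + 5b + s4 = 65
  a, b, s1, s2, s3, s4 ≥ 0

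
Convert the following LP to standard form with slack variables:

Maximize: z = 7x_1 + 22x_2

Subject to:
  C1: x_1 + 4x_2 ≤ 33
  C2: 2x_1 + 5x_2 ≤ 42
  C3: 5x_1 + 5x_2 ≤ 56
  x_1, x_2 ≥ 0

max z = 7x_1 + 22x_2

s.t.
  x_1 + 4x_2 + s1 = 33
  2x_1 + 5x_2 + s2 = 42
  5x_1 + 5x_2 + s3 = 56
  x_1, x_2, s1, s2, s3 ≥ 0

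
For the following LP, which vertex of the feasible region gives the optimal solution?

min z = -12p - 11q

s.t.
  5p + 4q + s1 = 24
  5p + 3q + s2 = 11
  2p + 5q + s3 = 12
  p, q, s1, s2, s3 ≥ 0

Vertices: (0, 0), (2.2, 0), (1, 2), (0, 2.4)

Evaluate the objective at each vertex of the feasible region:
  z(0, 0) = 0
  z(2.2, 0) = -26.4
  z(1, 2) = -34  ←
  z(0, 2.4) = -26.4
The minimum is at p = 1, q = 2.

(1, 2)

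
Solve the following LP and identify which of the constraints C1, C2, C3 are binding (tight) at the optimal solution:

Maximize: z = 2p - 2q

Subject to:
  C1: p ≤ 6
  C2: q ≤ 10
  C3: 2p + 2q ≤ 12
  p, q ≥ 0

At p = 6, q = 0, compute slack b - a·x for each constraint:
  C1: 6 − 6 = 0  (binding)
  C2: 10 − 0 = 10  (slack)
  C3: 12 − 12 = 0  (binding)

Optimal: p = 6, q = 0
Binding: C1, C3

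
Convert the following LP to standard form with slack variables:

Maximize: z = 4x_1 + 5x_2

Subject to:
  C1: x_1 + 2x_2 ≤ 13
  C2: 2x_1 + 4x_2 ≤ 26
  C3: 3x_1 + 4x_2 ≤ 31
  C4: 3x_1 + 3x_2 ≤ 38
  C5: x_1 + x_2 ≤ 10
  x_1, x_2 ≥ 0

max z = 4x_1 + 5x_2

s.t.
  x_1 + 2x_2 + s1 = 13
  2x_1 + 4x_2 + s2 = 26
  3x_1 + 4x_2 + s3 = 31
  3x_1 + 3x_2 + s4 = 38
  x_1 + x_2 + s5 = 10
  x_1, x_2, s1, s2, s3, s4, s5 ≥ 0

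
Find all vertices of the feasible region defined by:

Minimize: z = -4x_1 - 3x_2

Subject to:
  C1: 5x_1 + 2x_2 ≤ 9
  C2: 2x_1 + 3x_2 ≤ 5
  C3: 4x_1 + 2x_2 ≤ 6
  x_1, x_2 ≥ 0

(0, 0), (1.5, 0), (1, 1), (0, 1.667)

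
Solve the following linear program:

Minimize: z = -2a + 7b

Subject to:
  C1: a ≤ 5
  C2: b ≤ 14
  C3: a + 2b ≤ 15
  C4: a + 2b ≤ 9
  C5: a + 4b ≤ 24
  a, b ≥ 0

Evaluate the objective at each vertex of the feasible region:
  z(0, 0) = 0
  z(5, 0) = -10  ←
  z(5, 2) = 4
  z(0, 4.5) = 31.5
The minimum is at a = 5, b = 0.

a = 5, b = 0, z = -10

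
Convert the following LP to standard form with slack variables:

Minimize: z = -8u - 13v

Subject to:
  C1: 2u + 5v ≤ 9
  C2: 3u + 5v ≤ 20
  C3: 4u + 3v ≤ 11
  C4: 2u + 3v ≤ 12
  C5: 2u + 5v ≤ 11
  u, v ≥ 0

min z = -8u - 13v

s.t.
  2u + 5v + s1 = 9
  3u + 5v + s2 = 20
  4u + 3v + s3 = 11
  2u + 3v + s4 = 12
  2u + 5v + s5 = 11
  u, v, s1, s2, s3, s4, s5 ≥ 0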